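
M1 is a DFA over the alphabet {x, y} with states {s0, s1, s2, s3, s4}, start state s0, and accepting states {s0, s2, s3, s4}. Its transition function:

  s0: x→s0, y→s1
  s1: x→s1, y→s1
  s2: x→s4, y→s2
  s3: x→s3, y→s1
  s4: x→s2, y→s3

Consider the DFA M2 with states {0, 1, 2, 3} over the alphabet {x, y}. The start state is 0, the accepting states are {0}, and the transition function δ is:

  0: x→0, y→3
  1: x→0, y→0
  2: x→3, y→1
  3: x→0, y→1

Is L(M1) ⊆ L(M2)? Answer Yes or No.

Exploring the product automaton M1 × M2 from the start pair (s0, 0), following both machines on each input symbol, reaches 4 state pairs: (s0, 0), (s1, 3), (s1, 0), (s1, 1).
M1 accepts in {s0, s2, s3, s4} and M2 accepts in {0}. The reachable pairs whose M1-component is accepting are (s0, 0); in each of them the M2-component is accepting too, so the product for L(M1) \ L(M2) (M1-component accepting, M2-component rejecting) has no reachable accepting pair and the difference is empty.
Hence every string in L(M1) is also in L(M2).

Yes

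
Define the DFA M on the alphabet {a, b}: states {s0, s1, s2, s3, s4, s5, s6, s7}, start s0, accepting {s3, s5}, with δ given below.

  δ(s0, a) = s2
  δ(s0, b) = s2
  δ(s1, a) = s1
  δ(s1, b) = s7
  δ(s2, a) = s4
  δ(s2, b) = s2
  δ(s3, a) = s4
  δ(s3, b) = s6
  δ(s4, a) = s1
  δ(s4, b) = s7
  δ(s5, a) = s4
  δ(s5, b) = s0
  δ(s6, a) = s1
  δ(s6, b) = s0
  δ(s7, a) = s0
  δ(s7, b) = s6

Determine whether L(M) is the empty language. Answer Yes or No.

The states reachable from the start state are {s0, s1, s2, s4, s6, s7}.
None of the accepting states {s3, s5} is reachable, so no string is accepted and L(M) = ∅.

Yes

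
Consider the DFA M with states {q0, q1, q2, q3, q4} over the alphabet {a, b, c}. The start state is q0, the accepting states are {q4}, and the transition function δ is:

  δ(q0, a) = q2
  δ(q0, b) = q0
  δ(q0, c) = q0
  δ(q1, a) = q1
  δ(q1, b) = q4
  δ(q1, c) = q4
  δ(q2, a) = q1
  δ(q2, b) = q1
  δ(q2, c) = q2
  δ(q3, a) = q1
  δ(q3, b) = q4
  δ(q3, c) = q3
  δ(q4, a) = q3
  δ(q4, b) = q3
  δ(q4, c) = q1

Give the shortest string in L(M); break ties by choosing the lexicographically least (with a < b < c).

A breadth-first search from q0 reaches an accepting state first via the path q0 → q2 → q1 → q4 on input aab.
No string of length < 3 is accepted (BFS exhausts all shorter strings without reaching an accepting state), and aab is the lexicographically least accepting string of length 3.

aab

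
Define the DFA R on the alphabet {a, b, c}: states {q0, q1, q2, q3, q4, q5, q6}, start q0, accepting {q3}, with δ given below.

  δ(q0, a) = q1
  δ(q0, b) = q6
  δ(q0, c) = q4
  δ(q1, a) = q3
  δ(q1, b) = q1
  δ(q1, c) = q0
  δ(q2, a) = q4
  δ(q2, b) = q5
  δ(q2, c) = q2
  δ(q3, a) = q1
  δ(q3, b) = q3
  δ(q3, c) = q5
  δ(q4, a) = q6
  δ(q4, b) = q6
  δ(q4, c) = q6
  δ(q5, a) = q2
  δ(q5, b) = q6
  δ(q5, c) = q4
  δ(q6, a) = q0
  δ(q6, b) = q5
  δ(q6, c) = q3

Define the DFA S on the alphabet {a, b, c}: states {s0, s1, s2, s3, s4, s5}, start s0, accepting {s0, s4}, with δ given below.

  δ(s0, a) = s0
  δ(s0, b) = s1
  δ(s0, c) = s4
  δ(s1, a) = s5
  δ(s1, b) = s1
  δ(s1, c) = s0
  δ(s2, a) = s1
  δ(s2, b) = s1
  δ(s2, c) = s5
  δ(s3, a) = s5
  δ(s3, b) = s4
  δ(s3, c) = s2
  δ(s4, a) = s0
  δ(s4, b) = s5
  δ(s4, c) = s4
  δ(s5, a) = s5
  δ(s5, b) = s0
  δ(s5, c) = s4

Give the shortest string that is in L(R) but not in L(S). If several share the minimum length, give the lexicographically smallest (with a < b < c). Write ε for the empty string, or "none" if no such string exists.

The string aab is accepted by R but not by S.
No shorter string lies in the difference, and aab is the lexicographically first length-3 string in L(R) \ L(S).

aab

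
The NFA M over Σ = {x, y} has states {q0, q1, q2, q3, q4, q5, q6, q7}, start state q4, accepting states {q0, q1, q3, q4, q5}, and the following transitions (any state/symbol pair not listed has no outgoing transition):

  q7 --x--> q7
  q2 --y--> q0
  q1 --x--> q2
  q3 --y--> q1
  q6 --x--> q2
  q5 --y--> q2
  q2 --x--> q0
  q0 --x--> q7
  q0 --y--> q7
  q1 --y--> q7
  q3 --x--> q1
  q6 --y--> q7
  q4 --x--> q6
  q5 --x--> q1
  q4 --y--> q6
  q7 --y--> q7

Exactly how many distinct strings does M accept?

5

The useful subgraph on states {q0, q2, q4, q6} is acyclic, so L(M) is finite; the longest accepting path visits 4 useful states, giving maximum string length 3.
Counting accepting paths from q4 by length: 1 of length 0, 4 of length 3. Total 5.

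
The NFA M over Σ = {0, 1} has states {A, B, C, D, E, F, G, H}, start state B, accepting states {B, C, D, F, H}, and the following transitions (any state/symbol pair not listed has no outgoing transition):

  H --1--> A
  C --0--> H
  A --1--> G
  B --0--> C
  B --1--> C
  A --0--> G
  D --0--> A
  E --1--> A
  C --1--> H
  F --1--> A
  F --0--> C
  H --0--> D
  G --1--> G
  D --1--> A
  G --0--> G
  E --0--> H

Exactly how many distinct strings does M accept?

The useful subgraph on states {B, C, D, H} is acyclic, so L(M) is finite; the longest accepting path visits 4 useful states, giving maximum string length 3.
Counting accepting paths from B by length: 1 of length 0, 2 of length 1, 4 of length 2, 4 of length 3. Total 11.

11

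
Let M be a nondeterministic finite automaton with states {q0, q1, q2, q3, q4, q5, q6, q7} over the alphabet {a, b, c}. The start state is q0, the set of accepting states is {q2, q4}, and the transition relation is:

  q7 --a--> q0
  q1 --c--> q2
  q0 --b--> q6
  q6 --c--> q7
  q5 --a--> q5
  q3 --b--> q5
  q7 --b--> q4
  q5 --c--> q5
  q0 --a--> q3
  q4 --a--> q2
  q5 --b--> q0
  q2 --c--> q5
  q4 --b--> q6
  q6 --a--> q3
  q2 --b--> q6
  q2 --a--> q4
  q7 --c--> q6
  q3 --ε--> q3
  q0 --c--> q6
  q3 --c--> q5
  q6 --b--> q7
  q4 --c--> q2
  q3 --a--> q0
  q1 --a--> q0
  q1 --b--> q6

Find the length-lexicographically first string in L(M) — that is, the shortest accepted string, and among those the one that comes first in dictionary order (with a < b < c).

bbb

A breadth-first search from q0 reaches an accepting state first via the path q0 → q6 → q7 → q4 on input bbb.
No string of length < 3 is accepted (BFS exhausts all shorter strings without reaching an accepting state), and bbb is the lexicographically least accepting string of length 3.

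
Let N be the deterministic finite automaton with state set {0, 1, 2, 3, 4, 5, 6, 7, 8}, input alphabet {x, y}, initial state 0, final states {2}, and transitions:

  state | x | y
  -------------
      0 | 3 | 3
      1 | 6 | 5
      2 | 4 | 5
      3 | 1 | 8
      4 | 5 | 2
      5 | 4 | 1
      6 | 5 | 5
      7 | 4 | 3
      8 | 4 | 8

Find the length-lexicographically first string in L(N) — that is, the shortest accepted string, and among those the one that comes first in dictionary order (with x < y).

xyxy

A breadth-first search from 0 reaches an accepting state first via the path 0 → 3 → 8 → 4 → 2 on input xyxy.
No string of length < 4 is accepted (BFS exhausts all shorter strings without reaching an accepting state), and xyxy is the lexicographically least accepting string of length 4.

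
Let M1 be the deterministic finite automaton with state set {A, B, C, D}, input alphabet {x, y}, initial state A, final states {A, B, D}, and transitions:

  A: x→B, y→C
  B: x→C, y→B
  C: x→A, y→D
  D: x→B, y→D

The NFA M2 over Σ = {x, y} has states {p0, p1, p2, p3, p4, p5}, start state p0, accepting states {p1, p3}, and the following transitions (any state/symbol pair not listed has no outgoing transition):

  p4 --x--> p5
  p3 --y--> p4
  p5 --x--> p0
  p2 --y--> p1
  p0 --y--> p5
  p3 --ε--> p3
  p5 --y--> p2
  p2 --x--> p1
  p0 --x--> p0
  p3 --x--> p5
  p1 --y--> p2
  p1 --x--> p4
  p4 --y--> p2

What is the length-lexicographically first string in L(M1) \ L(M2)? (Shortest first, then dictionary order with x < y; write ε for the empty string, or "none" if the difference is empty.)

The empty string ε is accepted by M1 but not by M2.
Since ε is the unique shortest string, it is the required witness.

ε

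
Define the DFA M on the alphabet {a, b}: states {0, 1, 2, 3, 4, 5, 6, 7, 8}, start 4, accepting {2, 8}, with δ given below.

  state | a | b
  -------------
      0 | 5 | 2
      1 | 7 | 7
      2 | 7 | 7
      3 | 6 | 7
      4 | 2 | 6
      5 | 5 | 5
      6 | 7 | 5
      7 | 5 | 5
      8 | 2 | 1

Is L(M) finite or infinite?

finite

The useful states (reachable from 4 and able to reach an accepting state) are {2, 4}.
Restricted to these states the transition graph has no cycle, so every accepting path has bounded length and L is finite.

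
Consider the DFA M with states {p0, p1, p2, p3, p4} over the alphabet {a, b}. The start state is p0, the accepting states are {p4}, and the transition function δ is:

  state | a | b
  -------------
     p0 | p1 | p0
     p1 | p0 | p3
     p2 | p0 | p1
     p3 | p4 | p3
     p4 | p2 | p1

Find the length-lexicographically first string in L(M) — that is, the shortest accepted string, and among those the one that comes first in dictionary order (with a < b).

aba

A breadth-first search from p0 reaches an accepting state first via the path p0 → p1 → p3 → p4 on input aba.
No string of length < 3 is accepted (BFS exhausts all shorter strings without reaching an accepting state), and aba is the lexicographically least accepting string of length 3.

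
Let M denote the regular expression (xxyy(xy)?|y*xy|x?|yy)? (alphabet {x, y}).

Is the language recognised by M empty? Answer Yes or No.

The empty string ε matches the expression, so it belongs to L(M).
Since L(M) contains at least one string, it is not empty.

No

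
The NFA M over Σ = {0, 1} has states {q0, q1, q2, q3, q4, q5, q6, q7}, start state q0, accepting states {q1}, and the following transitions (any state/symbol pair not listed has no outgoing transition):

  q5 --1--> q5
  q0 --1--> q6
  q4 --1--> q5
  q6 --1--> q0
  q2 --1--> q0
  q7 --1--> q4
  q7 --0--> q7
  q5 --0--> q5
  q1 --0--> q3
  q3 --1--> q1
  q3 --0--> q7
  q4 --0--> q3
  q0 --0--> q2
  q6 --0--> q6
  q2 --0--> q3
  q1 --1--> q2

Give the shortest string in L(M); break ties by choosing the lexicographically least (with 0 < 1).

001

A breadth-first search from q0 reaches an accepting state first via the path q0 → q2 → q3 → q1 on input 001.
No string of length < 3 is accepted (BFS exhausts all shorter strings without reaching an accepting state), and 001 is the lexicographically least accepting string of length 3.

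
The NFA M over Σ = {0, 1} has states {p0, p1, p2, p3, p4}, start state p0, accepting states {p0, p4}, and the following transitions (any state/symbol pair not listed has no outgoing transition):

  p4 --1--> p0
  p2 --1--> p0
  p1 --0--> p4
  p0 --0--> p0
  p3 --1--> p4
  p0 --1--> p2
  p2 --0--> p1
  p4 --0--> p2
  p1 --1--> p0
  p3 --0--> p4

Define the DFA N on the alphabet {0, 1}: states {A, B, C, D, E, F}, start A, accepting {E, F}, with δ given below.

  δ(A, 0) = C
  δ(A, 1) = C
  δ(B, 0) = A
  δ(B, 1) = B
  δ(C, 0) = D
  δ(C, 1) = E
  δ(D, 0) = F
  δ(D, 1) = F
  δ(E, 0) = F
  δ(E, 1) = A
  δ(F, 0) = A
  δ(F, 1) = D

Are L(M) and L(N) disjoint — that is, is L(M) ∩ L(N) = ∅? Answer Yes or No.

No

The string 11 is accepted by both M and N.
Hence L(M) ∩ L(N) ≠ ∅.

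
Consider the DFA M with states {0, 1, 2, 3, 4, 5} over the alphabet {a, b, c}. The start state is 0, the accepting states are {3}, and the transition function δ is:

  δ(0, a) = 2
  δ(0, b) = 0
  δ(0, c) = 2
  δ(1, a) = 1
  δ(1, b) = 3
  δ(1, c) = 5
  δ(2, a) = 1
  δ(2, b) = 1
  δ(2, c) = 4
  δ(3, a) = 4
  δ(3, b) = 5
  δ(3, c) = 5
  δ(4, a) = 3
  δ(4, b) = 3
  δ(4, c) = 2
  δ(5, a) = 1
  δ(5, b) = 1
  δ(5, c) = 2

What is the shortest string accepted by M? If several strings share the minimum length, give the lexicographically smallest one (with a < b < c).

aab

A breadth-first search from 0 reaches an accepting state first via the path 0 → 2 → 1 → 3 on input aab.
No string of length < 3 is accepted (BFS exhausts all shorter strings without reaching an accepting state), and aab is the lexicographically least accepting string of length 3.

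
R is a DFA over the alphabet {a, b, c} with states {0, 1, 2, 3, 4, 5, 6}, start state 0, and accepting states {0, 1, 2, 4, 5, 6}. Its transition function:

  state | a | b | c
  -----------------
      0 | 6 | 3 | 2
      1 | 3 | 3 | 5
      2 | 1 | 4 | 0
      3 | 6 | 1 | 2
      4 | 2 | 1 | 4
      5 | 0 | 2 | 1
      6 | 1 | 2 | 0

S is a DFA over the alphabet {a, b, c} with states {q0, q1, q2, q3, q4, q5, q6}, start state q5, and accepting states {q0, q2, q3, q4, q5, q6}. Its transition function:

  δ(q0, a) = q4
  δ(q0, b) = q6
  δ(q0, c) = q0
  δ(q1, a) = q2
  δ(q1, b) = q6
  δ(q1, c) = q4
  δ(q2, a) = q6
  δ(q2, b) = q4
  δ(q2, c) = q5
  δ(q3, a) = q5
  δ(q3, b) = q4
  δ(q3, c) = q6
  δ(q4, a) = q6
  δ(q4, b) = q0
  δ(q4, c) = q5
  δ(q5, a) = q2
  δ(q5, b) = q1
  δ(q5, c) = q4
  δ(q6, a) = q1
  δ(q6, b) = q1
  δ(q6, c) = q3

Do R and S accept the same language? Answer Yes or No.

Yes

Exploring the product automaton R × S from the start pair (0, q5), following both machines on each input symbol, reaches 7 state pairs: (0, q5), (6, q2), (3, q1), (2, q4), (1, q6), (4, q0), (5, q3).
R accepts in {0, 1, 2, 4, 5, 6} and S accepts in {q0, q2, q3, q4, q5, q6}. In every reachable pair the two components are either both accepting — (0, q5), (6, q2), (2, q4), (1, q6), (4, q0), (5, q3) — or both non-accepting, so no string is accepted by exactly one of the machines: L(R) \ L(S) and L(S) \ L(R) are both empty.
Hence every string is accepted by R iff it is accepted by S, and the two languages coincide.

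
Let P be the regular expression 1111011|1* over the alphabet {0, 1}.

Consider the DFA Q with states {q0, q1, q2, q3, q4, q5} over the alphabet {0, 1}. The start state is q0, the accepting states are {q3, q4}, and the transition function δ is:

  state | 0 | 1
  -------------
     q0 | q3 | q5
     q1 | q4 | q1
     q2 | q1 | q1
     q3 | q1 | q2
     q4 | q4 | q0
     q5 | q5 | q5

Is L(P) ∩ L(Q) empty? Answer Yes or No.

Yes

Converting the expression P to a DFA (subset construction, then merging equivalent states) gives the minimal DFA with states {p0, p1, p2, p3, p4, p5, p6, p7, p8, p9}, start state p0, accepting states {p0, p2, p3, p4, p5, p7, p9} and transitions p0: 0→p1, 1→p2; p1: 0→p1, 1→p1; p2: 0→p1, 1→p3; p3: 0→p1, 1→p4; p4: 0→p1, 1→p5; p5: 0→p6, 1→p7; p6: 0→p1, 1→p8; p7: 0→p1, 1→p7; p8: 0→p1, 1→p9; p9: 0→p1, 1→p1.
Exploring the product automaton P × Q from the start pair (p0, q0), following both machines on each input symbol, reaches 15 state pairs: (p0, q0), (p1, q3), (p2, q5), (p1, q1), (p1, q2), (p1, q5), (p3, q5), (p1, q4), (p4, q5), (p1, q0), (p5, q5), (p6, q5), (p7, q5), (p8, q5), (p9, q5).
P accepts in {p0, p2, p3, p4, p5, p7, p9} and Q accepts in {q3, q4}; no reachable pair has both components accepting, so no string drives both machines to acceptance simultaneously and L(P) ∩ L(Q) = ∅.
So no string is accepted by both, and the intersection is empty.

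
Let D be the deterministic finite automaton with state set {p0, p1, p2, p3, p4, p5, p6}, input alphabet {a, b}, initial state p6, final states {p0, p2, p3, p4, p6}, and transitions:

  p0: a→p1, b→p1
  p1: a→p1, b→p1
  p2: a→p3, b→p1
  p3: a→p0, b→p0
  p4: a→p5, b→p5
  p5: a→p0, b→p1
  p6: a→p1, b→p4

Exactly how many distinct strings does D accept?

The useful subgraph on states {p0, p4, p5, p6} is acyclic, so L(D) is finite; the longest accepting path visits 4 useful states, giving maximum string length 3.
Counting accepting paths from p6 by length: 1 of length 0, 1 of length 1, 2 of length 3. Total 4.

4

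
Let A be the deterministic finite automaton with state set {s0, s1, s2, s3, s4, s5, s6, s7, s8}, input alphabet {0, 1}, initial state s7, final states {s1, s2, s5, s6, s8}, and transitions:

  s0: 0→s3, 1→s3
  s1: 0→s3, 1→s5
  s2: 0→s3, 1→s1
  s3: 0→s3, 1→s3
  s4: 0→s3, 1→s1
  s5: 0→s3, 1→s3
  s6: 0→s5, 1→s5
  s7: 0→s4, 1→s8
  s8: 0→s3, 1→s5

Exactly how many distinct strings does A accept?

The useful subgraph on states {s1, s4, s5, s7, s8} is acyclic, so L(A) is finite; the longest accepting path visits 4 useful states, giving maximum string length 3.
Counting accepting paths from s7 by length: 1 of length 1, 2 of length 2, 1 of length 3. Total 4.

4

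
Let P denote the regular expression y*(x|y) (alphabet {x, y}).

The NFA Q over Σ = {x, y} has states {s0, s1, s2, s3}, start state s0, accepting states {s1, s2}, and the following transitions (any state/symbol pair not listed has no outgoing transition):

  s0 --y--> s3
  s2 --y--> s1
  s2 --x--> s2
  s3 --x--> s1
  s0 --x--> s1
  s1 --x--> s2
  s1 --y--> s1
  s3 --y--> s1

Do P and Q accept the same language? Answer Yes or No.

No

The string y is accepted by P but rejected by Q.
So L(P) ≠ L(Q).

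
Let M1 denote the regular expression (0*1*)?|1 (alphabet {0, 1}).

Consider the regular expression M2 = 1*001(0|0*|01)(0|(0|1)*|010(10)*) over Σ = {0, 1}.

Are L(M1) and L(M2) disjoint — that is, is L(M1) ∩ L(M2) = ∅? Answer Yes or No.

No

The string 001 is accepted by both M1 and M2.
Hence L(M1) ∩ L(M2) ≠ ∅.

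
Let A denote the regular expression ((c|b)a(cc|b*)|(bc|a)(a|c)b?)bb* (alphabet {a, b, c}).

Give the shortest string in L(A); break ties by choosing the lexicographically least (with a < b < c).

By inspection of the expression, no string of length less than 3 matches, and aab is the lexicographically first match of length 3.

aab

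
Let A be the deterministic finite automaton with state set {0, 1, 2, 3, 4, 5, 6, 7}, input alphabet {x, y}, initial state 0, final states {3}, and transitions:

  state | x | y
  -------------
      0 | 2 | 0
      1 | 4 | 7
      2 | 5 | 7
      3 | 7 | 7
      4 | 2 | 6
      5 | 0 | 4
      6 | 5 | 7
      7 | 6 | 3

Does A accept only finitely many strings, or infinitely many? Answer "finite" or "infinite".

infinite

State 0 is reachable from the start and can reach an accepting state, and it lies on the cycle 0 → 0.
Traversing that cycle any number of times yields accepted strings of unbounded length, so the language is infinite.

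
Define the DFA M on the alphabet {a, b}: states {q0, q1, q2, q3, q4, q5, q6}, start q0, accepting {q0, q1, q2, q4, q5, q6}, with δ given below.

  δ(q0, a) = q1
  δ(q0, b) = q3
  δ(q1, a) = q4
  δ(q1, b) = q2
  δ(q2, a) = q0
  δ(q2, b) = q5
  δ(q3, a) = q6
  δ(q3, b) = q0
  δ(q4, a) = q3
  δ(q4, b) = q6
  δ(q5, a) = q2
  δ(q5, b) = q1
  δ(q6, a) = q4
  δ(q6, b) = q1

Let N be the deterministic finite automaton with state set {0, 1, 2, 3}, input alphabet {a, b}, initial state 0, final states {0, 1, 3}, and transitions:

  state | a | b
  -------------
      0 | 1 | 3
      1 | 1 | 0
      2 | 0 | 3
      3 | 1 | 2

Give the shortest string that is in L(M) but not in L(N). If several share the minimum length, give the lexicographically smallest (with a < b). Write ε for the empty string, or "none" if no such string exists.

bb

The string bb is accepted by M but not by N.
No shorter string lies in the difference, and bb is the lexicographically first length-2 string in L(M) \ L(N).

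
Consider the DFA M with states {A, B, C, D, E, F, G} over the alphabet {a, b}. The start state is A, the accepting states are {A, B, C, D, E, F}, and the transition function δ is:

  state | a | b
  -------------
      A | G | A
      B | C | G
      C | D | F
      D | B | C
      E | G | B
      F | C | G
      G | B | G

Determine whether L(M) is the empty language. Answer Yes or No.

The empty string ε is accepted: the run A ends in the accepting state A.
Since at least one string is accepted, L(M) is not empty.

No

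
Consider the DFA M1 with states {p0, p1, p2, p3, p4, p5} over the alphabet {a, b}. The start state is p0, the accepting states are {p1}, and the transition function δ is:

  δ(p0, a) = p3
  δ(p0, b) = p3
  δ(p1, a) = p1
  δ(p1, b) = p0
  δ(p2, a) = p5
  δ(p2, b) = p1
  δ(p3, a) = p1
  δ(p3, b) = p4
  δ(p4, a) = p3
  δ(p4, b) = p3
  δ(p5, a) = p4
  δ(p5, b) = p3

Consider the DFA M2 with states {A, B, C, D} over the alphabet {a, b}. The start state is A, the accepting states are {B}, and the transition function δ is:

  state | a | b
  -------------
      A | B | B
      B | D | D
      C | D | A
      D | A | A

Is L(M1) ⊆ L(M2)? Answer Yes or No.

The string aa is in L(M1) but not in L(M2).
So L(M1) ⊄ L(M2).

No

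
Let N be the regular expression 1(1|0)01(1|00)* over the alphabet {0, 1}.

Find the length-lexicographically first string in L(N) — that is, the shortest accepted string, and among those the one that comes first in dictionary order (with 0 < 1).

By inspection of the expression, no string of length less than 4 matches, and 1001 is the lexicographically first match of length 4.

1001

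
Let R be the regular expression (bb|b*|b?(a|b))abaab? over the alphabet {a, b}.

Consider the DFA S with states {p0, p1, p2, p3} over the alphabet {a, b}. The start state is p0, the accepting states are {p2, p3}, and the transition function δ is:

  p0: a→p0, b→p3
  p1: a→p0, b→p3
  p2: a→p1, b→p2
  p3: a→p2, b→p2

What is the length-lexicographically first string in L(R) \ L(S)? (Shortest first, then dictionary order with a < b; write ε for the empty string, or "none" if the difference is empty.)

The string abaa is accepted by R but not by S.
No shorter string lies in the difference, and abaa is the lexicographically first length-4 string in L(R) \ L(S).

abaa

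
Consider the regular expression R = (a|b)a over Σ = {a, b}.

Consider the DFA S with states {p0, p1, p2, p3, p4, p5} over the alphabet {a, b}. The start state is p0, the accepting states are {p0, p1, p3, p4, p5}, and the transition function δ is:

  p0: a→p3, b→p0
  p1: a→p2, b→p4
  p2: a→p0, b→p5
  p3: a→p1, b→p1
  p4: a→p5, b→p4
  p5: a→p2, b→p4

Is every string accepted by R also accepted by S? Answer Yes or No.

Yes

Converting the expression R to a DFA (subset construction, then merging equivalent states) gives the minimal DFA with states {r0, r1, r2, r3}, start state r0, accepting states {r2} and transitions r0: a→r1, b→r1; r1: a→r2, b→r3; r2: a→r3, b→r3; r3: a→r3, b→r3.
Exploring the product automaton R × S from the start pair (r0, p0), following both machines on each input symbol, reaches 11 state pairs: (r0, p0), (r1, p3), (r1, p0), (r2, p1), (r3, p1), (r2, p3), (r3, p0), (r3, p2), (r3, p4), (r3, p3), (r3, p5).
R accepts in {r2} and S accepts in {p0, p1, p3, p4, p5}. The reachable pairs whose R-component is accepting are (r2, p1), (r2, p3); in each of them the S-component is accepting too, so the product for L(R) \ L(S) (R-component accepting, S-component rejecting) has no reachable accepting pair and the difference is empty.
Hence every string in L(R) is also in L(S).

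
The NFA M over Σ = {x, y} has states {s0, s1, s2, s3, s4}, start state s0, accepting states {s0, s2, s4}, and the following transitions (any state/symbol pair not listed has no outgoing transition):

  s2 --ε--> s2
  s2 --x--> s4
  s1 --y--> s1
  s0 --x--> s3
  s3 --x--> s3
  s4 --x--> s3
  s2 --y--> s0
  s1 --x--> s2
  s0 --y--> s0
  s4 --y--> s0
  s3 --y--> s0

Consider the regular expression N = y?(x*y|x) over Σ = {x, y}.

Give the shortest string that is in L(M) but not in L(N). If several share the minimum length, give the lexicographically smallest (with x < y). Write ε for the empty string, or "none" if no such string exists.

ε

The empty string ε is accepted by M but not by N.
Since ε is the unique shortest string, it is the required witness.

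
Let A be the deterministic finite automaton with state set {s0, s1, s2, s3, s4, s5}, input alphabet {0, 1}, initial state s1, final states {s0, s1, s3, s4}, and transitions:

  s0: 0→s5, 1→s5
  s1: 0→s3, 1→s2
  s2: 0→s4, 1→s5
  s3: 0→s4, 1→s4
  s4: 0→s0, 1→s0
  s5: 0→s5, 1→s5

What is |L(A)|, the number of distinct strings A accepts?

11

The useful subgraph on states {s0, s1, s2, s3, s4} is acyclic, so L(A) is finite; the longest accepting path visits 4 useful states, giving maximum string length 3.
Counting accepting paths from s1 by length: 1 of length 0, 1 of length 1, 3 of length 2, 6 of length 3. Total 11.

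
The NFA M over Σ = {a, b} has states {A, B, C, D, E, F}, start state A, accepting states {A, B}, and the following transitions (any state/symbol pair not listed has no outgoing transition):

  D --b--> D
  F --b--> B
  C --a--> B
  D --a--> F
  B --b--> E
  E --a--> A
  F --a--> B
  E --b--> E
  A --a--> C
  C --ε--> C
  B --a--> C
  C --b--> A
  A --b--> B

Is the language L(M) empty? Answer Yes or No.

No

The empty string ε is accepted: the run A ends in the accepting state A.
Since at least one string is accepted, L(M) is not empty.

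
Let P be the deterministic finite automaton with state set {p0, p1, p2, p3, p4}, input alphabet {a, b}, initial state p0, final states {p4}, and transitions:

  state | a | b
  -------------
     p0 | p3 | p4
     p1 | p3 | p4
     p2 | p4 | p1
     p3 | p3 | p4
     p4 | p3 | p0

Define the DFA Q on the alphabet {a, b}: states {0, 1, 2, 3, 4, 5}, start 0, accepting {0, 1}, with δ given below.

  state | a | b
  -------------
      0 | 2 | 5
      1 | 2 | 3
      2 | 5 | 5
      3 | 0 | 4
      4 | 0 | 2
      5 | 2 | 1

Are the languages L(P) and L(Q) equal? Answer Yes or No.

The string b is accepted by P but rejected by Q.
So L(P) ≠ L(Q).

No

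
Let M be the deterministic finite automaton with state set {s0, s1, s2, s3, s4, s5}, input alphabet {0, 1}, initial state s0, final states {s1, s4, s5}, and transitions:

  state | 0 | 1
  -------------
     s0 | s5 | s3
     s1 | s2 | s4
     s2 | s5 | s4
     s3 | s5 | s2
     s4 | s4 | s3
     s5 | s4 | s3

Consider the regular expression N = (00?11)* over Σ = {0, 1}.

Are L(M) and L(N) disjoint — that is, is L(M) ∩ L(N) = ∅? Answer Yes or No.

Yes

Converting the expression N to a DFA (subset construction, then merging equivalent states) gives the minimal DFA with states {n0, n1, n2, n3, n4}, start state n0, accepting states {n0} and transitions n0: 0→n1, 1→n2; n1: 0→n3, 1→n4; n2: 0→n2, 1→n2; n3: 0→n2, 1→n4; n4: 0→n2, 1→n0.
Exploring the product automaton M × N from the start pair (s0, n0), following both machines on each input symbol, reaches 9 state pairs: (s0, n0), (s5, n1), (s3, n2), (s4, n3), (s3, n4), (s5, n2), (s2, n2), (s4, n2), (s2, n0).
M accepts in {s1, s4, s5} and N accepts in {n0}; no reachable pair has both components accepting, so no string drives both machines to acceptance simultaneously and L(M) ∩ L(N) = ∅.
So no string is accepted by both, and the intersection is empty.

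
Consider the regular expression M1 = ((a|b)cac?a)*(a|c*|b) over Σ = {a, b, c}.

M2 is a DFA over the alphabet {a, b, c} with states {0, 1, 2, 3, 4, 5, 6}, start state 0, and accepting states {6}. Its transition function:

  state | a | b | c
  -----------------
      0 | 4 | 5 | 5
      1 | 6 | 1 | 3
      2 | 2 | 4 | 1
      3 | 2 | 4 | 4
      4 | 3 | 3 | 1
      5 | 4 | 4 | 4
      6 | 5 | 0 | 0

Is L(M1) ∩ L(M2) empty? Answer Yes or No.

Yes

Converting the expression M1 to a DFA (subset construction, then merging equivalent states) gives the minimal DFA with states {r0, r1, r2, r3, r4, r5, r6}, start state r0, accepting states {r0, r1, r2} and transitions r0: a→r1, b→r1, c→r2; r1: a→r3, b→r3, c→r4; r2: a→r3, b→r3, c→r2; r3: a→r3, b→r3, c→r3; r4: a→r5, b→r3, c→r3; r5: a→r0, b→r3, c→r6; r6: a→r0, b→r3, c→r3.
Exploring the product automaton M1 × M2 from the start pair (r0, 0), following both machines on each input symbol, reaches 26 state pairs: (r0, 0), (r1, 4), (r1, 5), (r2, 5), (r3, 3), (r4, 1), (r3, 4), (r4, 4), (r2, 4), (r3, 2), (r5, 6), (r3, 1), (r5, 3), (r2, 1), (r0, 5), (r3, 0), (r6, 0), (r3, 6), (r0, 2), (r6, 4), (r2, 3), (r3, 5), (r0, 4), (r1, 2), (r0, 3), (r1, 3).
M1 accepts in {r0, r1, r2} and M2 accepts in {6}; no reachable pair has both components accepting, so no string drives both machines to acceptance simultaneously and L(M1) ∩ L(M2) = ∅.
So no string is accepted by both, and the intersection is empty.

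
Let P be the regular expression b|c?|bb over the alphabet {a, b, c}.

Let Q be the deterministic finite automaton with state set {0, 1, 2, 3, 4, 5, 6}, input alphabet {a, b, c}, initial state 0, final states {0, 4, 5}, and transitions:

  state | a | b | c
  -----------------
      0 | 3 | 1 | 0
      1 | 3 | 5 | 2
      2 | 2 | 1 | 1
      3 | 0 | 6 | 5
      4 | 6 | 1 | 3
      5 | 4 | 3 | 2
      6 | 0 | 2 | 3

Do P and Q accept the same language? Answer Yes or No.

The string b is accepted by P but rejected by Q.
So L(P) ≠ L(Q).

No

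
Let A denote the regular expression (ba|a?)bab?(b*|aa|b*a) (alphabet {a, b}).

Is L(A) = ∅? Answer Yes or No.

No

The string ba matches the expression, so it belongs to L(A).
Since L(A) contains at least one string, it is not empty.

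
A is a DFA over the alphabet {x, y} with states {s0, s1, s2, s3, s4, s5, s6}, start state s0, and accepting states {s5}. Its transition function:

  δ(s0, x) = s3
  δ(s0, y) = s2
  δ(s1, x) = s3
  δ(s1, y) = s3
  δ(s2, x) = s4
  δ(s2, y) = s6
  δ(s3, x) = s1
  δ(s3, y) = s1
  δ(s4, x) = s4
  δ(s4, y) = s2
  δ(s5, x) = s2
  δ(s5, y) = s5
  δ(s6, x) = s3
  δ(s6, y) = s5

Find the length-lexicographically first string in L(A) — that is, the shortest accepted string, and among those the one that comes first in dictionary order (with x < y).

A breadth-first search from s0 reaches an accepting state first via the path s0 → s2 → s6 → s5 on input yyy.
No string of length < 3 is accepted (BFS exhausts all shorter strings without reaching an accepting state), and yyy is the lexicographically least accepting string of length 3.

yyy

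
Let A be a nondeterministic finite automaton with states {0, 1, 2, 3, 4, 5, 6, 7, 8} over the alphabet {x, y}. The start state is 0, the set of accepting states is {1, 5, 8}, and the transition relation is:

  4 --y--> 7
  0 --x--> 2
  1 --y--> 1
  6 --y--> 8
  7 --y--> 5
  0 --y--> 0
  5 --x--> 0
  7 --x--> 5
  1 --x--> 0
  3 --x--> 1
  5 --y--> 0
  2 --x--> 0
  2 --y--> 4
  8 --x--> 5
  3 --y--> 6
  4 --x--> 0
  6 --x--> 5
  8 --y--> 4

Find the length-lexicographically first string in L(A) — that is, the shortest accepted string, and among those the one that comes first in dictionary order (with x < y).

xyyx

A breadth-first search from 0 reaches an accepting state first via the path 0 → 2 → 4 → 7 → 5 on input xyyx.
No string of length < 4 is accepted (BFS exhausts all shorter strings without reaching an accepting state), and xyyx is the lexicographically least accepting string of length 4.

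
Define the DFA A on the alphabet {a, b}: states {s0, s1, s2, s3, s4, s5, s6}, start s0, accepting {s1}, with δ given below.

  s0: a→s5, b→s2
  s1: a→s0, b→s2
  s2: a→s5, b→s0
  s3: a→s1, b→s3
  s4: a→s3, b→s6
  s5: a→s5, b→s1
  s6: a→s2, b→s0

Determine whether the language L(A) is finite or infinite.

State s0 is reachable from the start and can reach an accepting state, and it lies on the cycle s0 → s2 → s0.
Traversing that cycle any number of times yields accepted strings of unbounded length, so the language is infinite.

infinite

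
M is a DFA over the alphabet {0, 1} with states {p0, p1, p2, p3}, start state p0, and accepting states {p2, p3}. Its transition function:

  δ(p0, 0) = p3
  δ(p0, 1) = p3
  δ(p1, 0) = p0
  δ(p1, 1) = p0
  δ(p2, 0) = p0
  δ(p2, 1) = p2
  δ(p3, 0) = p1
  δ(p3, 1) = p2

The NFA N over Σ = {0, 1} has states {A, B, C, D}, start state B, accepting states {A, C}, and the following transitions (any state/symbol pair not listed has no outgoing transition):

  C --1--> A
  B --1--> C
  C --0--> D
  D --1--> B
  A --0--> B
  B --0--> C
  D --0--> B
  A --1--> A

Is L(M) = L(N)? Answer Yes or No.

Exploring the product automaton M × N from the start pair (p0, B), following both machines on each input symbol, reaches 4 state pairs: (p0, B), (p3, C), (p1, D), (p2, A).
M accepts in {p2, p3} and N accepts in {A, C}. In every reachable pair the two components are either both accepting — (p3, C), (p2, A) — or both non-accepting, so no string is accepted by exactly one of the machines: L(M) \ L(N) and L(N) \ L(M) are both empty.
Hence every string is accepted by M iff it is accepted by N, and the two languages coincide.

Yes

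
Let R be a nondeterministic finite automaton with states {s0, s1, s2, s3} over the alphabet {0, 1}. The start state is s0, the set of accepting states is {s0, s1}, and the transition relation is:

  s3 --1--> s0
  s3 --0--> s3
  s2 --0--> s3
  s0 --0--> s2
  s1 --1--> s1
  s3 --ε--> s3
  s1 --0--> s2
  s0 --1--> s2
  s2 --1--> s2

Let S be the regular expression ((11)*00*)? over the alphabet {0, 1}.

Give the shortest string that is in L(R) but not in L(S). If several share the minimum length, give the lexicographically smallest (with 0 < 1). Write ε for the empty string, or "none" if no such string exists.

001

The string 001 is accepted by R but not by S.
No shorter string lies in the difference, and 001 is the lexicographically first length-3 string in L(R) \ L(S).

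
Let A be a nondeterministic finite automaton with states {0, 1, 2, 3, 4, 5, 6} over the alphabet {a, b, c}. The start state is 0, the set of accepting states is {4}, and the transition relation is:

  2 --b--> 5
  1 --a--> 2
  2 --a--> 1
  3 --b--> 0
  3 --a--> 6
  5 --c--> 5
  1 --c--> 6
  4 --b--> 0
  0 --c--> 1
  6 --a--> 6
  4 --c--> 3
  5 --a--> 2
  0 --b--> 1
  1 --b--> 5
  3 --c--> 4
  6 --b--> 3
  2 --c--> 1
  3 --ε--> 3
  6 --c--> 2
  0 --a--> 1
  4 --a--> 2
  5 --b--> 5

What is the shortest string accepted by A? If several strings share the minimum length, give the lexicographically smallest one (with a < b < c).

A breadth-first search from 0 reaches an accepting state first via the path 0 → 1 → 6 → 3 → 4 on input acbc.
No string of length < 4 is accepted (BFS exhausts all shorter strings without reaching an accepting state), and acbc is the lexicographically least accepting string of length 4.

acbc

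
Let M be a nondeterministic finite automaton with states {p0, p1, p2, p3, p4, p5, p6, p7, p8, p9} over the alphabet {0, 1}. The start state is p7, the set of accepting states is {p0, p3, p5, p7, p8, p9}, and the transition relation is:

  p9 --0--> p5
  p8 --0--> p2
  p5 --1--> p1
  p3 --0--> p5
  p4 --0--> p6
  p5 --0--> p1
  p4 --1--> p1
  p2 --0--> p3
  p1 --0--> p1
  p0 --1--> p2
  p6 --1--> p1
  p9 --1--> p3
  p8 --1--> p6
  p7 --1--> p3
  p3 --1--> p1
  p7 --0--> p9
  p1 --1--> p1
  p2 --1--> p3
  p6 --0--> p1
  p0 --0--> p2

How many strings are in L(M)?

The useful subgraph on states {p3, p5, p7, p9} is acyclic, so L(M) is finite; the longest accepting path visits 4 useful states, giving maximum string length 3.
Counting accepting paths from p7 by length: 1 of length 0, 2 of length 1, 3 of length 2, 1 of length 3. Total 7.

7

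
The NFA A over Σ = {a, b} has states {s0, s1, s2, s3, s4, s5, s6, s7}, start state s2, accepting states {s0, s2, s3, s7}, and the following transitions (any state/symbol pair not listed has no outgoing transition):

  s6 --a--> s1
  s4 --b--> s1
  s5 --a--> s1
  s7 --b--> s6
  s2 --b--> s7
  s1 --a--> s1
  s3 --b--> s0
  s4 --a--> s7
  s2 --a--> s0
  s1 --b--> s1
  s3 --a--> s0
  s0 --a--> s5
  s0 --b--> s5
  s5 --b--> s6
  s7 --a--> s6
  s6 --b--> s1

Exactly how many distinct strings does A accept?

The useful subgraph on states {s0, s2, s7} is acyclic, so L(A) is finite; the longest accepting path visits 2 useful states, giving maximum string length 1.
Counting accepting paths from s2 by length: 1 of length 0, 2 of length 1. Total 3.

3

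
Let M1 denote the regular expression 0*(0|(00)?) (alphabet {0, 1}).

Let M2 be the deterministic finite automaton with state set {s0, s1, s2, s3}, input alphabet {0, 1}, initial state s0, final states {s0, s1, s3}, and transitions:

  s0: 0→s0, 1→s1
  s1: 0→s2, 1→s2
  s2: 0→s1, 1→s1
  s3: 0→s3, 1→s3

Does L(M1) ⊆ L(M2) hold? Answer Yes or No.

Converting the expression M1 to a DFA (subset construction, then merging equivalent states) gives the minimal DFA with states {r0, r1}, start state r0, accepting states {r0} and transitions r0: 0→r0, 1→r1; r1: 0→r1, 1→r1.
Exploring the product automaton M1 × M2 from the start pair (r0, s0), following both machines on each input symbol, reaches 3 state pairs: (r0, s0), (r1, s1), (r1, s2).
M1 accepts in {r0} and M2 accepts in {s0, s1, s3}. The reachable pairs whose M1-component is accepting are (r0, s0); in each of them the M2-component is accepting too, so the product for L(M1) \ L(M2) (M1-component accepting, M2-component rejecting) has no reachable accepting pair and the difference is empty.
Hence every string in L(M1) is also in L(M2).

Yes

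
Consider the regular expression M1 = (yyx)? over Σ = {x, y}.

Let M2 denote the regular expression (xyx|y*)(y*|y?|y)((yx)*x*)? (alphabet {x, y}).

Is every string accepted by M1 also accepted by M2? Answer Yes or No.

Converting the expression M1 to a DFA (subset construction, then merging equivalent states) gives the minimal DFA with states {r0, r1, r2, r3, r4}, start state r0, accepting states {r0, r4} and transitions r0: x→r1, y→r2; r1: x→r1, y→r1; r2: x→r1, y→r3; r3: x→r4, y→r1; r4: x→r1, y→r1.
Converting the expression M2 to a DFA (subset construction, then merging equivalent states) gives the minimal DFA with states {t0, t1, t2, t3, t4, t5, t6, t7, t8}, start state t0, accepting states {t0, t1, t2, t3, t5, t7} and transitions t0: x→t1, y→t2; t1: x→t3, y→t4; t2: x→t5, y→t2; t3: x→t3, y→t6; t4: x→t7, y→t6; t5: x→t3, y→t8; t6: x→t6, y→t6; t7: x→t3, y→t2; t8: x→t5, y→t6.
Exploring the product automaton M1 × M2 from the start pair (r0, t0), following both machines on each input symbol, reaches 12 state pairs: (r0, t0), (r1, t1), (r2, t2), (r1, t3), (r1, t4), (r1, t5), (r3, t2), (r1, t6), (r1, t7), (r1, t8), (r4, t5), (r1, t2).
M1 accepts in {r0, r4} and M2 accepts in {t0, t1, t2, t3, t5, t7}. The reachable pairs whose M1-component is accepting are (r0, t0), (r4, t5); in each of them the M2-component is accepting too, so the product for L(M1) \ L(M2) (M1-component accepting, M2-component rejecting) has no reachable accepting pair and the difference is empty.
Hence every string in L(M1) is also in L(M2).

Yes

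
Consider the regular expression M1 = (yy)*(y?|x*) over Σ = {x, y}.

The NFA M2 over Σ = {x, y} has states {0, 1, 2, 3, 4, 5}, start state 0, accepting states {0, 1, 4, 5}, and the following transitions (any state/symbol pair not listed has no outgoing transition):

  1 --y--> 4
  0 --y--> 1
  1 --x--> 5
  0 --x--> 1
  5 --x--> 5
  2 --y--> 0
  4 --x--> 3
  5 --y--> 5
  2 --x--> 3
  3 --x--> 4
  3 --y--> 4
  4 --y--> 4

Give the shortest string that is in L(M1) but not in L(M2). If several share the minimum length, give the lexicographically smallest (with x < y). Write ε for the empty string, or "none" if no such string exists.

The string yyx is accepted by M1 but not by M2.
No shorter string lies in the difference, and yyx is the lexicographically first length-3 string in L(M1) \ L(M2).

yyx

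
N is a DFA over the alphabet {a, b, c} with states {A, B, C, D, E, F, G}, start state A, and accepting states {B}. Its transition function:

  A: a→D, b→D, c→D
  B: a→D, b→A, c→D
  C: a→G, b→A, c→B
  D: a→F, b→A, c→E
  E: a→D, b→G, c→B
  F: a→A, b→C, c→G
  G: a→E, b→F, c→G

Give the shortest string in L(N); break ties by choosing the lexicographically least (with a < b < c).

A breadth-first search from A reaches an accepting state first via the path A → D → E → B on input acc.
No string of length < 3 is accepted (BFS exhausts all shorter strings without reaching an accepting state), and acc is the lexicographically least accepting string of length 3.

acc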